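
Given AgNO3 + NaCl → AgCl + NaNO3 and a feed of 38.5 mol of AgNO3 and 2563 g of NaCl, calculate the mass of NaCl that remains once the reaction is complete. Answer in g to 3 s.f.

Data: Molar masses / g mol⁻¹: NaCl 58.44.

n(AgNO3) = 38.50 mol
n(NaCl) = 2563 / 58.44 = 43.86 mol
n/ν for AgNO3 = 38.50/1 = 38.50
n/ν for NaCl = 43.86/1 = 43.86
Smallest n/ν is AgNO3 → limiting reagent.
NaCl consumed = (1/1) × 38.50 = 38.50 mol
NaCl remaining = 43.86 − 38.50 = 5.360 mol
mass = 5.360 × 58.44 = 313.2 g

313 g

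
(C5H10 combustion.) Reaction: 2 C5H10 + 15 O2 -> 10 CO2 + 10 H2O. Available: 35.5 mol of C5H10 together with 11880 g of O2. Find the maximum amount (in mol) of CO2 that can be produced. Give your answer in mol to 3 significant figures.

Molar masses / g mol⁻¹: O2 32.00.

178 mol

n(C5H10) = 35.50 mol
n(O2) = 11880 / 32.00 = 371.3 mol
n/ν for C5H10 = 35.50/2 = 17.75
n/ν for O2 = 371.3/15 = 24.75
Smallest n/ν is C5H10 → limiting reagent.
n(CO2) = (10/2) × 35.50 = 177.5 mol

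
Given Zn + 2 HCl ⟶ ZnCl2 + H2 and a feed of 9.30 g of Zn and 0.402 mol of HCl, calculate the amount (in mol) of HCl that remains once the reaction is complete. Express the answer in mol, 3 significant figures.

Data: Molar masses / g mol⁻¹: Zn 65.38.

n(Zn) = 9.300 / 65.38 = 0.1422 mol
n(HCl) = 0.4020 mol
n/ν → Zn: 0.1422, HCl: 0.2010; Zn is limiting.
HCl consumed = (2/1) × 0.1422 = 0.2844 mol
HCl remaining = 0.4020 − 0.2844 = 0.1176 mol

0.118 mol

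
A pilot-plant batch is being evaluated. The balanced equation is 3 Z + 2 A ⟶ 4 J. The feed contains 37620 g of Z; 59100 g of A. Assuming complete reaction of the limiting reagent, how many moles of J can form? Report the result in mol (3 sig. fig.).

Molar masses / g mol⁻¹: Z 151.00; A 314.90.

n(Z) = 37620 / 151.00 = 249.1 mol
n(A) = 59100 / 314.90 = 187.7 mol
n/ν for Z = 249.1/3 = 83.03
n/ν for A = 187.7/2 = 93.85
Smallest n/ν is Z → limiting reagent.
n(J) = (4/3) × 249.1 = 332.1 mol

332 mol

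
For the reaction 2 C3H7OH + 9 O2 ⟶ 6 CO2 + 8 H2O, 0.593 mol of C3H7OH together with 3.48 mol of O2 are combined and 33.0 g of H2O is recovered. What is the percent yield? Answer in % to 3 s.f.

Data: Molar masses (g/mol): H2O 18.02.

77.2 %

n(C3H7OH) = 0.5930 mol
n(O2) = 3.480 mol
n/ν for C3H7OH = 0.5930/2 = 0.2965
n/ν for O2 = 3.480/9 = 0.3867
Smallest n/ν is C3H7OH → limiting reagent.
theoretical n(H2O) = (8/2) × 0.5930 = 2.372 mol → 42.74 g
% yield = 33.0 / 42.74 × 100 = 77.21 %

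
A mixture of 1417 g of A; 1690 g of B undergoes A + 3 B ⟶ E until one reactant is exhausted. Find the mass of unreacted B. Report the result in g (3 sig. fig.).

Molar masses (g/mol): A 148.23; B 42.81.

462 g

n(A) = 1417 / 148.23 = 9.559 mol
n(B) = 1690 / 42.81 = 39.48 mol
n/ν for A = 9.559/1 = 9.559
n/ν for B = 39.48/3 = 13.16
Smallest n/ν is A → limiting reagent.
B consumed = (3/1) × 9.559 = 28.68 mol
B remaining = 39.48 − 28.68 = 10.80 mol
mass = 10.80 × 42.81 = 462.3 g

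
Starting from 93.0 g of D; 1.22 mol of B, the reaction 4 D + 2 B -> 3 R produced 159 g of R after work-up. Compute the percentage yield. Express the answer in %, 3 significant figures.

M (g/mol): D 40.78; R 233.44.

n(D) = 93.00 / 40.78 = 2.281 mol
n(B) = 1.220 mol
n/ν → D: 0.5703, B: 0.6100; D is limiting.
theoretical n(R) = (3/4) × 2.281 = 1.711 mol → 399.4 g
% yield = 159 / 399.4 × 100 = 39.81 %

39.8 %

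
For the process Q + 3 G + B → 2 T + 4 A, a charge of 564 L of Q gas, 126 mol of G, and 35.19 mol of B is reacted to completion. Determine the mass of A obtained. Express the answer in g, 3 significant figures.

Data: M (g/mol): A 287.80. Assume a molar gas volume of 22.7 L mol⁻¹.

28600 g

n(Q) = 564.0 / 22.7 = 24.85 mol
n(G) = 126.0 mol
n(B) = 35.19 mol
n/ν for Q = 24.85/1 = 24.85
n/ν for G = 126.0/3 = 42.00
n/ν for B = 35.19/1 = 35.19
Smallest n/ν is Q → limiting reagent.
n(A) = (4/1) × 24.85 = 99.40 mol
mass = 99.40 × 287.80 = 28610 g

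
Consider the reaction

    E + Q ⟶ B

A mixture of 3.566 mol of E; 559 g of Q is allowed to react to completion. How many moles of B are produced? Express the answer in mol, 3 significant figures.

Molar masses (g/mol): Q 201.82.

n(E) = 3.566 mol
n(Q) = 559.0 / 201.82 = 2.770 mol
n/ν for E = 3.566/1 = 3.566
n/ν for Q = 2.770/1 = 2.770
Smallest n/ν is Q → limiting reagent.
n(B) = (1/1) × 2.770 = 2.770 mol

2.77 mol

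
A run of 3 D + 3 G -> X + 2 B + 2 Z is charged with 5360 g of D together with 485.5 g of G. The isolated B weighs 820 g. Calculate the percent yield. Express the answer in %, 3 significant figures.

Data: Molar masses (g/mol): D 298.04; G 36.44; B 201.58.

45.8 %

n(D) = 5360 / 298.04 = 17.98 mol
n(G) = 485.5 / 36.44 = 13.32 mol
n/ν for D = 17.98/3 = 5.993
n/ν for G = 13.32/3 = 4.440
Smallest n/ν is G → limiting reagent.
theoretical n(B) = (2/3) × 13.32 = 8.880 mol → 1790 g
% yield = 820 / 1790 × 100 = 45.81 %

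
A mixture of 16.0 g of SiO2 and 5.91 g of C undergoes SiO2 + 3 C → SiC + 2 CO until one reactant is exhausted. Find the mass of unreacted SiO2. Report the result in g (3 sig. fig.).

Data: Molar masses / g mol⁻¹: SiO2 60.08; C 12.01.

n(SiO2) = 16.00 / 60.08 = 0.2663 mol
n(C) = 5.910 / 12.01 = 0.4921 mol
n/ν for SiO2 = 0.2663/1 = 0.2663
n/ν for C = 0.4921/3 = 0.1640
Smallest n/ν is C → limiting reagent.
SiO2 consumed = (1/3) × 0.4921 = 0.1640 mol
SiO2 remaining = 0.2663 − 0.1640 = 0.1023 mol
mass = 0.1023 × 60.08 = 6.146 g

6.15 g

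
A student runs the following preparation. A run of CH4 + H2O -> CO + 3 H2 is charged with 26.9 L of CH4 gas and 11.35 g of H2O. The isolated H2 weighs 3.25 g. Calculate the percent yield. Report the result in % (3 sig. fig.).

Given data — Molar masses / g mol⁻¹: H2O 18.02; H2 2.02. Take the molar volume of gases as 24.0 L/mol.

85.1 %

n(CH4) = 26.90 / 24.0 = 1.121 mol
n(H2O) = 11.35 / 18.02 = 0.6299 mol
n/ν for CH4 = 1.121/1 = 1.121
n/ν for H2O = 0.6299/1 = 0.6299
Smallest n/ν is H2O → limiting reagent.
theoretical n(H2) = (3/1) × 0.6299 = 1.890 mol → 3.818 g
% yield = 3.25 / 3.818 × 100 = 85.12 %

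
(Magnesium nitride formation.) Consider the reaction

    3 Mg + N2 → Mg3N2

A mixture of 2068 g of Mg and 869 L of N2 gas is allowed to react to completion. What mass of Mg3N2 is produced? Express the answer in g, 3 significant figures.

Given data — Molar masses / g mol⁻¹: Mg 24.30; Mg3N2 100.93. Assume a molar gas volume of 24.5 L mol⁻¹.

n(Mg) = 2068 / 24.30 = 85.10 mol
n(N2) = 869.0 / 24.5 = 35.47 mol
n/ν for Mg = 85.10/3 = 28.37
n/ν for N2 = 35.47/1 = 35.47
Smallest n/ν is Mg → limiting reagent.
n(Mg3N2) = (1/3) × 85.10 = 28.37 mol
mass = 28.37 × 100.93 = 2863 g

2860 g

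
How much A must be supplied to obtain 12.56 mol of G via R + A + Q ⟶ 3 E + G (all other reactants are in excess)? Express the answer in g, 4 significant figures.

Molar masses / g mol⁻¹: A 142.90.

1795 g

n(G) = 12.56 mol
n(A) = (1/1) × 12.56 = 12.56 mol
mass = 12.56 × 142.90 = 1795 g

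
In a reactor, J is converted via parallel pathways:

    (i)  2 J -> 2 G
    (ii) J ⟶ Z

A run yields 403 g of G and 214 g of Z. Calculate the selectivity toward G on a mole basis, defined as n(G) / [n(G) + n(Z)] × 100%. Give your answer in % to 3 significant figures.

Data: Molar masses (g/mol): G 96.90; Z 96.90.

n(G) = 403 / 96.90 = 4.159 mol
n(Z) = 214 / 96.90 = 2.208 mol
selectivity = 4.159/(4.159+2.208) × 100 = 65.32 %

65.3 %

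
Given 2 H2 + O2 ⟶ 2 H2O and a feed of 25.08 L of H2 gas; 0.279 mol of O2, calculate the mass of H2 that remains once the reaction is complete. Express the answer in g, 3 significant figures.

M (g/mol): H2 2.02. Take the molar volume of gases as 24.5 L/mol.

0.941 g

n(H2) = 25.08 / 24.5 = 1.024 mol
n(O2) = 0.2790 mol
n/ν → H2: 0.5120, O2: 0.2790; O2 is limiting.
H2 consumed = (2/1) × 0.2790 = 0.5580 mol
H2 remaining = 1.024 − 0.5580 = 0.4660 mol
mass = 0.4660 × 2.02 = 0.9413 g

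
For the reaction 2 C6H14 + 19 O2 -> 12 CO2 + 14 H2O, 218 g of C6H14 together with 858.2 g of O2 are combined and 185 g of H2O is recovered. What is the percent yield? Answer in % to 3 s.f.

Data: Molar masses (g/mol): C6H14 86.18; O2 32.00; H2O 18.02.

n(C6H14) = 218.0 / 86.18 = 2.530 mol
n(O2) = 858.2 / 32.00 = 26.82 mol
n/ν for C6H14 = 2.530/2 = 1.265
n/ν for O2 = 26.82/19 = 1.412
Smallest n/ν is C6H14 → limiting reagent.
theoretical n(H2O) = (14/2) × 2.530 = 17.71 mol → 319.1 g
% yield = 185 / 319.1 × 100 = 57.98 %

58.0 %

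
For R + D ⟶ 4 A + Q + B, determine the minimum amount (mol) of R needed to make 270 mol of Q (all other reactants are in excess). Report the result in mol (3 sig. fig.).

n(Q) = 270.0 mol
n(R) = (1/1) × 270.0 = 270.0 mol

270 mol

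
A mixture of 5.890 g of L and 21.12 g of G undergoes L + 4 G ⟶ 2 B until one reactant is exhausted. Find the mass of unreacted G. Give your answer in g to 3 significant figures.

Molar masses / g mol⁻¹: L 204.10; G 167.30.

n(L) = 5.890 / 204.10 = 0.02886 mol
n(G) = 21.12 / 167.30 = 0.1262 mol
n/ν for L = 0.02886/1 = 0.02886
n/ν for G = 0.1262/4 = 0.03155
Smallest n/ν is L → limiting reagent.
G consumed = (4/1) × 0.02886 = 0.1154 mol
G remaining = 0.1262 − 0.1154 = 0.01080 mol
mass = 0.01080 × 167.30 = 1.807 g

1.81 g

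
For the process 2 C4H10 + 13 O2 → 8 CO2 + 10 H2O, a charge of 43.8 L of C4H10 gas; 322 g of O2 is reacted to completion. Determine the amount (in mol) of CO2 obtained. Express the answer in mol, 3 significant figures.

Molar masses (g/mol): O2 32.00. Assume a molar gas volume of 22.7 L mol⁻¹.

6.19 mol

n(C4H10) = 43.80 / 22.7 = 1.930 mol
n(O2) = 322.0 / 32.00 = 10.06 mol
n/ν → C4H10: 0.9650, O2: 0.7738; O2 is limiting.
n(CO2) = (8/13) × 10.06 = 6.191 mol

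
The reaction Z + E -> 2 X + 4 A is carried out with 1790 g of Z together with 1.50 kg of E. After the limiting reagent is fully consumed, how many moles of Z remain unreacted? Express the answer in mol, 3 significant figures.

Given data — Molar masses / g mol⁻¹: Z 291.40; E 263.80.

n(Z) = 1790 / 291.40 = 6.143 mol
n(E) = 1.500×1000 / 263.80 = 5.686 mol
n/ν → Z: 6.143, E: 5.686; E is limiting.
Z consumed = (1/1) × 5.686 = 5.686 mol
Z remaining = 6.143 − 5.686 = 0.4570 mol

0.457 mol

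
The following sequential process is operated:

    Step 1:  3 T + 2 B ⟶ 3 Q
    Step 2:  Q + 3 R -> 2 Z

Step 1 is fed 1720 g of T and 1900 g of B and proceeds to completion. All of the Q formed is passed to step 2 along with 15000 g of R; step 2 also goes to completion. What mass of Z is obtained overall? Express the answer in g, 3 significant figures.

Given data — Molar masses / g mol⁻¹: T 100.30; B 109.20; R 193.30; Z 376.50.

Step 1:
n(T) = 1720 / 100.30 = 17.15 mol
n(B) = 1900 / 109.20 = 17.40 mol
n/ν → T: 5.717, B: 8.700; T is limiting.
n(Q) produced = (3/3) × 17.15 = 17.15 mol
Step 2:
n(Q) available = 17.15 mol
n(R) = 15000 / 193.30 = 77.60 mol
n/ν → Q: 17.15, R: 25.87; Q is limiting.
n(Z) = (2/1) × 17.15 = 34.30 mol
mass = 34.30 × 376.50 = 12910 g

12900 g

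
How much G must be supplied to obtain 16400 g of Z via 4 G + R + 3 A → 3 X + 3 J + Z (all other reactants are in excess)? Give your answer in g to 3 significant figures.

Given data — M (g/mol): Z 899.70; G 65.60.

4780 g

n(Z) = 16400 / 899.70 = 18.23 mol
n(G) = (4/1) × 18.23 = 72.92 mol
mass = 72.92 × 65.60 = 4784 g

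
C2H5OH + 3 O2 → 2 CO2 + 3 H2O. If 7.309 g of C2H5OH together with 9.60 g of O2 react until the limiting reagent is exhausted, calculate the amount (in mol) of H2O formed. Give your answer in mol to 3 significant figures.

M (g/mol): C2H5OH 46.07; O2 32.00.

0.300 mol

n(C2H5OH) = 7.309 / 46.07 = 0.1586 mol
n(O2) = 9.600 / 32.00 = 0.3000 mol
n/ν → C2H5OH: 0.1586, O2: 0.1000; O2 is limiting.
n(H2O) = (3/3) × 0.3000 = 0.3000 mol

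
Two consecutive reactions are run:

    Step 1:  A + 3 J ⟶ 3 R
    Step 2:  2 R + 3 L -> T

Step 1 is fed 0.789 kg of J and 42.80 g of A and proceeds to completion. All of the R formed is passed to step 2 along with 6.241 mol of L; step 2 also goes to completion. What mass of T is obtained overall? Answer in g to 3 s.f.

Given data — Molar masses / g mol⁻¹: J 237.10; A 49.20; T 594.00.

775 g

Step 1:
n(J) = 0.7890×1000 / 237.10 = 3.328 mol
n(A) = 42.80 / 49.20 = 0.8699 mol
n/ν for J = 3.328/3 = 1.109
n/ν for A = 0.8699/1 = 0.8699
Smallest n/ν is A → limiting reagent.
n(R) produced = (3/1) × 0.8699 = 2.610 mol
Step 2:
n(R) available = 2.610 mol
n(L) = 6.241 mol
n/ν for R = 2.610/2 = 1.305
n/ν for L = 6.241/3 = 2.080
Smallest n/ν is R → limiting reagent.
n(T) = (1/2) × 2.610 = 1.305 mol
mass = 1.305 × 594.00 = 775.2 g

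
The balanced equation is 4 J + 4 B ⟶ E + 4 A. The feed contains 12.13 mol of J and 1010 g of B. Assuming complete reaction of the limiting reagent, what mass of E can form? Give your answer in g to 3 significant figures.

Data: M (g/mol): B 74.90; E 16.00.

48.5 g

n(J) = 12.13 mol
n(B) = 1010 / 74.90 = 13.48 mol
n/ν for J = 12.13/4 = 3.033
n/ν for B = 13.48/4 = 3.370
Smallest n/ν is J → limiting reagent.
n(E) = (1/4) × 12.13 = 3.033 mol
mass = 3.033 × 16.00 = 48.53 g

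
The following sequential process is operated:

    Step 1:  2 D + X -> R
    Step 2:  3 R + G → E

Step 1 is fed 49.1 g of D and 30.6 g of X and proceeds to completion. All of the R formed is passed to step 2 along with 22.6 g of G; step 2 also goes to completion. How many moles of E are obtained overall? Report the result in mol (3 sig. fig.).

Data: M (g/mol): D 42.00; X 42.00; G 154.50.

Step 1:
n(D) = 49.10 / 42.00 = 1.169 mol
n(X) = 30.60 / 42.00 = 0.7286 mol
n/ν for D = 1.169/2 = 0.5845
n/ν for X = 0.7286/1 = 0.7286
Smallest n/ν is D → limiting reagent.
n(R) produced = (1/2) × 1.169 = 0.5845 mol
Step 2:
n(R) available = 0.5845 mol
n(G) = 22.60 / 154.50 = 0.1463 mol
n/ν for R = 0.5845/3 = 0.1948
n/ν for G = 0.1463/1 = 0.1463
Smallest n/ν is G → limiting reagent.
n(E) = (1/1) × 0.1463 = 0.1463 mol

0.146 mol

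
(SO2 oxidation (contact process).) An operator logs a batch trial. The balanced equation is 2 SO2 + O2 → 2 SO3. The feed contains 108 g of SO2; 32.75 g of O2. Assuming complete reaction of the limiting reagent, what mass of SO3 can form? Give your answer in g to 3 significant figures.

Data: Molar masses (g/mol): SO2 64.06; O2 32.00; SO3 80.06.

135 g

n(SO2) = 108.0 / 64.06 = 1.686 mol
n(O2) = 32.75 / 32.00 = 1.023 mol
n/ν for SO2 = 1.686/2 = 0.8430
n/ν for O2 = 1.023/1 = 1.023
Smallest n/ν is SO2 → limiting reagent.
n(SO3) = (2/2) × 1.686 = 1.686 mol
mass = 1.686 × 80.06 = 135.0 g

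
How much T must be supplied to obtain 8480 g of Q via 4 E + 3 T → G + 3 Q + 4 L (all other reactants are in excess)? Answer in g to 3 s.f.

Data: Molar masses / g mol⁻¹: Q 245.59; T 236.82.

8180 g

n(Q) = 8480 / 245.59 = 34.53 mol
n(T) = (3/3) × 34.53 = 34.53 mol
mass = 34.53 × 236.82 = 8177 g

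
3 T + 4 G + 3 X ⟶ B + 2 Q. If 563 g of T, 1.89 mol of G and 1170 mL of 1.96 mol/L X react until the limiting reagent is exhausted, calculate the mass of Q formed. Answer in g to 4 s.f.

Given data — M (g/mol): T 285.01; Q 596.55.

n(T) = 563.0 / 285.01 = 1.975 mol
n(G) = 1.890 mol
n(X) = 1.96 × 1170/1000 = 2.293 mol
n/ν for T = 1.975/3 = 0.6583
n/ν for G = 1.890/4 = 0.4725
n/ν for X = 2.293/3 = 0.7643
Smallest n/ν is G → limiting reagent.
n(Q) = (2/4) × 1.890 = 0.9450 mol
mass = 0.9450 × 596.55 = 563.7 g

563.7 g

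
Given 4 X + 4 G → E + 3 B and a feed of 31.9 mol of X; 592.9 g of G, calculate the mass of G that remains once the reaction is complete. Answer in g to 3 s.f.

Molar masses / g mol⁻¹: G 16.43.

n(X) = 31.90 mol
n(G) = 592.9 / 16.43 = 36.09 mol
n/ν → X: 7.975, G: 9.023; X is limiting.
G consumed = (4/4) × 31.90 = 31.90 mol
G remaining = 36.09 − 31.90 = 4.190 mol
mass = 4.190 × 16.43 = 68.84 g

68.8 g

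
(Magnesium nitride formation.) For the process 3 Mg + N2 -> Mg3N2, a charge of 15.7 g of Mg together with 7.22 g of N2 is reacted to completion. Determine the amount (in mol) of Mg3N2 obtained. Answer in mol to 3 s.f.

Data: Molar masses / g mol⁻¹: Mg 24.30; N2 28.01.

n(Mg) = 15.70 / 24.30 = 0.6461 mol
n(N2) = 7.220 / 28.01 = 0.2578 mol
n/ν for Mg = 0.6461/3 = 0.2154
n/ν for N2 = 0.2578/1 = 0.2578
Smallest n/ν is Mg → limiting reagent.
n(Mg3N2) = (1/3) × 0.6461 = 0.2154 mol

0.215 mol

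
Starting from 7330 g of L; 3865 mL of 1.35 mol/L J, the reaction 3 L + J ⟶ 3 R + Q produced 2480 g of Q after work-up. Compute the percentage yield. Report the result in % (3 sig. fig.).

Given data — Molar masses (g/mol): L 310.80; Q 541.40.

87.8 %

n(L) = 7330 / 310.80 = 23.58 mol
n(J) = 1.35 × 3865/1000 = 5.218 mol
n/ν for L = 23.58/3 = 7.860
n/ν for J = 5.218/1 = 5.218
Smallest n/ν is J → limiting reagent.
theoretical n(Q) = (1/1) × 5.218 = 5.218 mol → 2825 g
% yield = 2480 / 2825 × 100 = 87.79 %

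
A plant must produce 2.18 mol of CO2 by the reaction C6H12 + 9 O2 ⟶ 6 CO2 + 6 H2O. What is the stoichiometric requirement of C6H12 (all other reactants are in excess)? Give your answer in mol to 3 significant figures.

0.363 mol

n(CO2) = 2.180 mol
n(C6H12) = (1/6) × 2.180 = 0.3633 mol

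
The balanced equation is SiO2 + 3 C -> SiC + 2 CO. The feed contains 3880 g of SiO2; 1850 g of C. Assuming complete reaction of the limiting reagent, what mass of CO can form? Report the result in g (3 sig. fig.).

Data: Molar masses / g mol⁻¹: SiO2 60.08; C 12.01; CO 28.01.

n(SiO2) = 3880 / 60.08 = 64.58 mol
n(C) = 1850 / 12.01 = 154.0 mol
n/ν → SiO2: 64.58, C: 51.33; C is limiting.
n(CO) = (2/3) × 154.0 = 102.7 mol
mass = 102.7 × 28.01 = 2877 g

2880 g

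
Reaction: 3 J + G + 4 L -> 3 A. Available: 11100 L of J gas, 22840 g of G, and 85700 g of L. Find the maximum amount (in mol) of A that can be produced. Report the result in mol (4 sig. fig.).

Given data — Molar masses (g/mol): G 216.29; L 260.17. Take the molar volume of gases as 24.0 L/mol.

247.1 mol

n(J) = 11100 / 24.0 = 462.5 mol
n(G) = 22840 / 216.29 = 105.6 mol
n(L) = 85700 / 260.17 = 329.4 mol
n/ν for J = 462.5/3 = 154.2
n/ν for G = 105.6/1 = 105.6
n/ν for L = 329.4/4 = 82.35
Smallest n/ν is L → limiting reagent.
n(A) = (3/4) × 329.4 = 247.1 mol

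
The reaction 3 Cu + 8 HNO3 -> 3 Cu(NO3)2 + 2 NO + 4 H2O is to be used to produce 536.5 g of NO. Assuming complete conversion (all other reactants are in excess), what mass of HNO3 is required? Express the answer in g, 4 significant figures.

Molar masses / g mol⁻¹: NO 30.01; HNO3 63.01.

4506 g

n(NO) = 536.5 / 30.01 = 17.88 mol
n(HNO3) = (8/2) × 17.88 = 71.52 mol
mass = 71.52 × 63.01 = 4506 g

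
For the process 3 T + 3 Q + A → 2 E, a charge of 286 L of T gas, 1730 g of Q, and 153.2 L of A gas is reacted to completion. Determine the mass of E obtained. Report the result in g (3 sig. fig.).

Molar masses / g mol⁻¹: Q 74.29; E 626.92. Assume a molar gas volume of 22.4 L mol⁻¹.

5340 g

n(T) = 286.0 / 22.4 = 12.77 mol
n(Q) = 1730 / 74.29 = 23.29 mol
n(A) = 153.2 / 22.4 = 6.839 mol
n/ν for T = 12.77/3 = 4.257
n/ν for Q = 23.29/3 = 7.763
n/ν for A = 6.839/1 = 6.839
Smallest n/ν is T → limiting reagent.
n(E) = (2/3) × 12.77 = 8.513 mol
mass = 8.513 × 626.92 = 5337 g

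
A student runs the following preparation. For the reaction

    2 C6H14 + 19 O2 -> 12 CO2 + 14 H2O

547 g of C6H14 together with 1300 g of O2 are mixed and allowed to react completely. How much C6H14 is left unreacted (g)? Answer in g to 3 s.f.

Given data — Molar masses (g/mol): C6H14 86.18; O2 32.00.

178 g

n(C6H14) = 547.0 / 86.18 = 6.347 mol
n(O2) = 1300 / 32.00 = 40.63 mol
n/ν → C6H14: 3.174, O2: 2.138; O2 is limiting.
C6H14 consumed = (2/19) × 40.63 = 4.277 mol
C6H14 remaining = 6.347 − 4.277 = 2.070 mol
mass = 2.070 × 86.18 = 178.4 g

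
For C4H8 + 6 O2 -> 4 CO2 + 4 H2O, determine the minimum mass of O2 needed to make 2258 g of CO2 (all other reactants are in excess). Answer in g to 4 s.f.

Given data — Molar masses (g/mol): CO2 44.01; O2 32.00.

2463 g

n(CO2) = 2258 / 44.01 = 51.31 mol
n(O2) = (6/4) × 51.31 = 76.97 mol
mass = 76.97 × 32.00 = 2463 g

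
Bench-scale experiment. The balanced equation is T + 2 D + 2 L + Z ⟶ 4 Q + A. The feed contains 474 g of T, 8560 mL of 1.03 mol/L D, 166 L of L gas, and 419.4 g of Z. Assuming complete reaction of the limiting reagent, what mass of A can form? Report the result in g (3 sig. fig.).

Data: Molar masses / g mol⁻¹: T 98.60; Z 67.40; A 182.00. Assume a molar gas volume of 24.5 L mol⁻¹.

617 g

n(T) = 474.0 / 98.60 = 4.807 mol
n(D) = 1.03 × 8560/1000 = 8.817 mol
n(L) = 166.0 / 24.5 = 6.776 mol
n(Z) = 419.4 / 67.40 = 6.223 mol
n/ν for T = 4.807/1 = 4.807
n/ν for D = 8.817/2 = 4.409
n/ν for L = 6.776/2 = 3.388
n/ν for Z = 6.223/1 = 6.223
Smallest n/ν is L → limiting reagent.
n(A) = (1/2) × 6.776 = 3.388 mol
mass = 3.388 × 182.00 = 616.6 g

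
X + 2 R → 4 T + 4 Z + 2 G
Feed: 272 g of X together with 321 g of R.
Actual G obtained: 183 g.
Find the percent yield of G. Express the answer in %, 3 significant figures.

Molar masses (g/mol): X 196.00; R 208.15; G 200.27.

n(X) = 272.0 / 196.00 = 1.388 mol
n(R) = 321.0 / 208.15 = 1.542 mol
n/ν for X = 1.388/1 = 1.388
n/ν for R = 1.542/2 = 0.7710
Smallest n/ν is R → limiting reagent.
theoretical n(G) = (2/2) × 1.542 = 1.542 mol → 308.8 g
% yield = 183 / 308.8 × 100 = 59.26 %

59.3 %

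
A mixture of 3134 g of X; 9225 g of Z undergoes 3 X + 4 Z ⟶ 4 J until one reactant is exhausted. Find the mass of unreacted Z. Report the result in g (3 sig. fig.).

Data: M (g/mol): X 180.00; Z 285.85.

2590 g

n(X) = 3134 / 180.00 = 17.41 mol
n(Z) = 9225 / 285.85 = 32.27 mol
n/ν → X: 5.803, Z: 8.068; X is limiting.
Z consumed = (4/3) × 17.41 = 23.21 mol
Z remaining = 32.27 − 23.21 = 9.060 mol
mass = 9.060 × 285.85 = 2590 g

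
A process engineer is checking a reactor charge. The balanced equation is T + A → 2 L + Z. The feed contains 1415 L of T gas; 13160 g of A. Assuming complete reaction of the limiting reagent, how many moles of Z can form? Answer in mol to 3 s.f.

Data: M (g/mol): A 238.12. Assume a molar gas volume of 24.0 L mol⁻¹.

n(T) = 1415 / 24.0 = 58.96 mol
n(A) = 13160 / 238.12 = 55.27 mol
n/ν for T = 58.96/1 = 58.96
n/ν for A = 55.27/1 = 55.27
Smallest n/ν is A → limiting reagent.
n(Z) = (1/1) × 55.27 = 55.27 mol

55.3 mol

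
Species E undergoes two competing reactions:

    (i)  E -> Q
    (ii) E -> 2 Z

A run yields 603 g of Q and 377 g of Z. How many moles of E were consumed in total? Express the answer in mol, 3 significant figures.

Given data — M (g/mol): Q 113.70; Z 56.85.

n(Q) = 603 / 113.70 = 5.303 mol
n(Z) = 377 / 56.85 = 6.631 mol
n(E) via (i) = (1/1)×5.303 = 5.303 mol
n(E) via (ii) = (1/2)×6.631 = 3.316 mol
total n(E) = 5.303 + 3.316 = 8.619 mol

8.62 mol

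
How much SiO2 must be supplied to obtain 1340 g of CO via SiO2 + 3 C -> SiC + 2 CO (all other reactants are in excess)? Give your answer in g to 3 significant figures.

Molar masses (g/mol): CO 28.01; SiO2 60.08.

1440 g

n(CO) = 1340 / 28.01 = 47.84 mol
n(SiO2) = (1/2) × 47.84 = 23.92 mol
mass = 23.92 × 60.08 = 1437 g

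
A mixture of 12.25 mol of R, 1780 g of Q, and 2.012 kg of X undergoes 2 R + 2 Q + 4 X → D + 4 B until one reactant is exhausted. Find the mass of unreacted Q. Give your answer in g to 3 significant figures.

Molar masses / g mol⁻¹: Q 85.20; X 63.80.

736 g

n(R) = 12.25 mol
n(Q) = 1780 / 85.20 = 20.89 mol
n(X) = 2.012×1000 / 63.80 = 31.54 mol
n/ν → R: 6.125, Q: 10.45, X: 7.885; R is limiting.
Q consumed = (2/2) × 12.25 = 12.25 mol
Q remaining = 20.89 − 12.25 = 8.640 mol
mass = 8.640 × 85.20 = 736.1 g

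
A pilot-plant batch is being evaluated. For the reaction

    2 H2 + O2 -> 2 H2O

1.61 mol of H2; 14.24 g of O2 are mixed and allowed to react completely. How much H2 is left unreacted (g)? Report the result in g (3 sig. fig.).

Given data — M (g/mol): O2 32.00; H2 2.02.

1.45 g

n(H2) = 1.610 mol
n(O2) = 14.24 / 32.00 = 0.4450 mol
n/ν for H2 = 1.610/2 = 0.8050
n/ν for O2 = 0.4450/1 = 0.4450
Smallest n/ν is O2 → limiting reagent.
H2 consumed = (2/1) × 0.4450 = 0.8900 mol
H2 remaining = 1.610 − 0.8900 = 0.7200 mol
mass = 0.7200 × 2.02 = 1.454 g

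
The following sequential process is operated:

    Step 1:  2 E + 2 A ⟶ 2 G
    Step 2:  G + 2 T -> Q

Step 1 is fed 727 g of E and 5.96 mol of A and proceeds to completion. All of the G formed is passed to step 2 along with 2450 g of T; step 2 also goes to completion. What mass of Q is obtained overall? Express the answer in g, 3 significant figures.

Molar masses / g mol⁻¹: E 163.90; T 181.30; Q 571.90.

Step 1:
n(E) = 727.0 / 163.90 = 4.436 mol
n(A) = 5.960 mol
n/ν for E = 4.436/2 = 2.218
n/ν for A = 5.960/2 = 2.980
Smallest n/ν is E → limiting reagent.
n(G) produced = (2/2) × 4.436 = 4.436 mol
Step 2:
n(G) available = 4.436 mol
n(T) = 2450 / 181.30 = 13.51 mol
n/ν for G = 4.436/1 = 4.436
n/ν for T = 13.51/2 = 6.755
Smallest n/ν is G → limiting reagent.
n(Q) = (1/1) × 4.436 = 4.436 mol
mass = 4.436 × 571.90 = 2537 g

2540 g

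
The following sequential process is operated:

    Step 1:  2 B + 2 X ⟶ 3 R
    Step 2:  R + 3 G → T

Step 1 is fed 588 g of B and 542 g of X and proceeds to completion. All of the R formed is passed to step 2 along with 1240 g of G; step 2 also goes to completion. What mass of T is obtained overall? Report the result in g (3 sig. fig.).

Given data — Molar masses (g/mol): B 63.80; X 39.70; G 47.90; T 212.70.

Step 1:
n(B) = 588.0 / 63.80 = 9.216 mol
n(X) = 542.0 / 39.70 = 13.65 mol
n/ν for B = 9.216/2 = 4.608
n/ν for X = 13.65/2 = 6.825
Smallest n/ν is B → limiting reagent.
n(R) produced = (3/2) × 9.216 = 13.82 mol
Step 2:
n(R) available = 13.82 mol
n(G) = 1240 / 47.90 = 25.89 mol
n/ν for R = 13.82/1 = 13.82
n/ν for G = 25.89/3 = 8.630
Smallest n/ν is G → limiting reagent.
n(T) = (1/3) × 25.89 = 8.630 mol
mass = 8.630 × 212.70 = 1836 g

1840 g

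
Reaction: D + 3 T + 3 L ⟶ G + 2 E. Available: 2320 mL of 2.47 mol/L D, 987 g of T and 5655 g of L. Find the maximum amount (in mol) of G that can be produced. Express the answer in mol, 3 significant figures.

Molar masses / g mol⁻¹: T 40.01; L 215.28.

n(D) = 2.47 × 2320/1000 = 5.730 mol
n(T) = 987.0 / 40.01 = 24.67 mol
n(L) = 5655 / 215.28 = 26.27 mol
n/ν → D: 5.730, T: 8.223, L: 8.757; D is limiting.
n(G) = (1/1) × 5.730 = 5.730 mol

5.73 mol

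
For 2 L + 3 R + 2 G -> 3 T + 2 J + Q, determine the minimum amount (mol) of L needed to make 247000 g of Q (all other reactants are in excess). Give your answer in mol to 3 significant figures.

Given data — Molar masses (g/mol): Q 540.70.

914 mol

n(Q) = 247000 / 540.70 = 456.8 mol
n(L) = (2/1) × 456.8 = 913.6 mol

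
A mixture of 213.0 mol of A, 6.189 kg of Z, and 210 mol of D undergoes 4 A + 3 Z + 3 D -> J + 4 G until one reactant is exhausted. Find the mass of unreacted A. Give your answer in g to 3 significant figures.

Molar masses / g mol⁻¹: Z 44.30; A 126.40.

n(A) = 213.0 mol
n(Z) = 6.189×1000 / 44.30 = 139.7 mol
n(D) = 210.0 mol
n/ν for A = 213.0/4 = 53.25
n/ν for Z = 139.7/3 = 46.57
n/ν for D = 210.0/3 = 70.00
Smallest n/ν is Z → limiting reagent.
A consumed = (4/3) × 139.7 = 186.3 mol
A remaining = 213.0 − 186.3 = 26.70 mol
mass = 26.70 × 126.40 = 3375 g

3380 g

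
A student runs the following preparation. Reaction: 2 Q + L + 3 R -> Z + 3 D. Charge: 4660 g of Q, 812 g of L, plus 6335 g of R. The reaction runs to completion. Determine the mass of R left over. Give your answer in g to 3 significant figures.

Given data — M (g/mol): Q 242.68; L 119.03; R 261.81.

977 g

n(Q) = 4660 / 242.68 = 19.20 mol
n(L) = 812.0 / 119.03 = 6.822 mol
n(R) = 6335 / 261.81 = 24.20 mol
n/ν → Q: 9.600, L: 6.822, R: 8.067; L is limiting.
R consumed = (3/1) × 6.822 = 20.47 mol
R remaining = 24.20 − 20.47 = 3.730 mol
mass = 3.730 × 261.81 = 976.6 g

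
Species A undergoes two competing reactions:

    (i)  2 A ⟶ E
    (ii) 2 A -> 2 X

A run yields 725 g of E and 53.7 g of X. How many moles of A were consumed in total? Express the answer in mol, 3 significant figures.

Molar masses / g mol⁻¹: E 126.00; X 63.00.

12.4 mol

n(E) = 725 / 126.00 = 5.754 mol
n(X) = 53.7 / 63.00 = 0.8524 mol
n(A) via (i) = (2/1)×5.754 = 11.51 mol
n(A) via (ii) = (2/2)×0.8524 = 0.8524 mol
total n(A) = 11.51 + 0.8524 = 12.36 mol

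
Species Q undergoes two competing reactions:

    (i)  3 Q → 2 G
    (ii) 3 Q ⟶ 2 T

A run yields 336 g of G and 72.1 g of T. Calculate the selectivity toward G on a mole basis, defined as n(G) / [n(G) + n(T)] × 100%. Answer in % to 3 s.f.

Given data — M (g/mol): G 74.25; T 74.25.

n(G) = 336 / 74.25 = 4.525 mol
n(T) = 72.1 / 74.25 = 0.9710 mol
selectivity = 4.525/(4.525+0.9710) × 100 = 82.33 %

82.3 %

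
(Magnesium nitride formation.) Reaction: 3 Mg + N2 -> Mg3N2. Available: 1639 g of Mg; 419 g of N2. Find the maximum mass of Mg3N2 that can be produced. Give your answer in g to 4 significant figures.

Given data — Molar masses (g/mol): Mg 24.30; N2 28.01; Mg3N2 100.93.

1510 g

n(Mg) = 1639 / 24.30 = 67.45 mol
n(N2) = 419.0 / 28.01 = 14.96 mol
n/ν for Mg = 67.45/3 = 22.48
n/ν for N2 = 14.96/1 = 14.96
Smallest n/ν is N2 → limiting reagent.
n(Mg3N2) = (1/1) × 14.96 = 14.96 mol
mass = 14.96 × 100.93 = 1510 g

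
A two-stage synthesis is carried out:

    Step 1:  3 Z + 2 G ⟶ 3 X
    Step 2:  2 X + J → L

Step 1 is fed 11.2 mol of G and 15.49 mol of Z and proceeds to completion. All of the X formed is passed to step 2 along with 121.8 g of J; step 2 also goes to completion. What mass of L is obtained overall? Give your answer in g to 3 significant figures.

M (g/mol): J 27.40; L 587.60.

2610 g

Step 1:
n(G) = 11.20 mol
n(Z) = 15.49 mol
n/ν → G: 5.600, Z: 5.163; Z is limiting.
n(X) produced = (3/3) × 15.49 = 15.49 mol
Step 2:
n(X) available = 15.49 mol
n(J) = 121.8 / 27.40 = 4.445 mol
n/ν → X: 7.745, J: 4.445; J is limiting.
n(L) = (1/1) × 4.445 = 4.445 mol
mass = 4.445 × 587.60 = 2612 g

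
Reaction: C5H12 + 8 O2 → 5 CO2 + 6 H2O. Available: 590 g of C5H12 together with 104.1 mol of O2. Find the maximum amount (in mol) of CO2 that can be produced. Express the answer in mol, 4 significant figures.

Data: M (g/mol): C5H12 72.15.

n(C5H12) = 590.0 / 72.15 = 8.177 mol
n(O2) = 104.1 mol
n/ν for C5H12 = 8.177/1 = 8.177
n/ν for O2 = 104.1/8 = 13.01
Smallest n/ν is C5H12 → limiting reagent.
n(CO2) = (5/1) × 8.177 = 40.89 mol

40.89 mol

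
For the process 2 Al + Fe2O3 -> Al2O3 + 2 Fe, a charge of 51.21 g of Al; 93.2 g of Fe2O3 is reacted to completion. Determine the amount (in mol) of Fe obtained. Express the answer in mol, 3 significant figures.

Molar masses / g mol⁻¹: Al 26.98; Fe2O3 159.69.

n(Al) = 51.21 / 26.98 = 1.898 mol
n(Fe2O3) = 93.20 / 159.69 = 0.5836 mol
n/ν for Al = 1.898/2 = 0.9490
n/ν for Fe2O3 = 0.5836/1 = 0.5836
Smallest n/ν is Fe2O3 → limiting reagent.
n(Fe) = (2/1) × 0.5836 = 1.167 mol

1.17 mol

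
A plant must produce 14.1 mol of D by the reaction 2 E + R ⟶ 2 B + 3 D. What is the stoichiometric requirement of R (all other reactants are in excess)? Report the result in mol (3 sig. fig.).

4.70 mol

n(D) = 14.10 mol
n(R) = (1/3) × 14.10 = 4.700 mol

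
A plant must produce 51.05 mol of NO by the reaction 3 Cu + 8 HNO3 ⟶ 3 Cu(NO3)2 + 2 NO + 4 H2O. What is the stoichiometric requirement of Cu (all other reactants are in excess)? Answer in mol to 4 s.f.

76.58 mol

n(NO) = 51.05 mol
n(Cu) = (3/2) × 51.05 = 76.58 mol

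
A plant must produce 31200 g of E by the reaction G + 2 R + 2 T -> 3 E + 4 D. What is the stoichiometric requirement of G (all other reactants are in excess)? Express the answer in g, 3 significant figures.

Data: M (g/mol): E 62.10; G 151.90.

25400 g

n(E) = 31200 / 62.10 = 502.4 mol
n(G) = (1/3) × 502.4 = 167.5 mol
mass = 167.5 × 151.90 = 25440 g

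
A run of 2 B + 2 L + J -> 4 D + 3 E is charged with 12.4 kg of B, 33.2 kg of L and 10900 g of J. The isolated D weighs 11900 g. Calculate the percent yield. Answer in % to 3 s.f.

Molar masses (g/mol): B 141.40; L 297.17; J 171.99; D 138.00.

n(B) = 12.40×1000 / 141.40 = 87.69 mol
n(L) = 33.20×1000 / 297.17 = 111.7 mol
n(J) = 10900 / 171.99 = 63.38 mol
n/ν → B: 43.85, L: 55.85, J: 63.38; B is limiting.
theoretical n(D) = (4/2) × 87.69 = 175.4 mol → 24210 g
% yield = 11900 / 24210 × 100 = 49.15 %

49.2 %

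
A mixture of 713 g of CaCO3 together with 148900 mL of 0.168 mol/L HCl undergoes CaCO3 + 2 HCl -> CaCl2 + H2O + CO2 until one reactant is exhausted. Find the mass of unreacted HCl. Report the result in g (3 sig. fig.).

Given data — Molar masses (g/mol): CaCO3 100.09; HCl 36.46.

393 g

n(CaCO3) = 713.0 / 100.09 = 7.124 mol
n(HCl) = 0.168 × 148900/1000 = 25.02 mol
n/ν → CaCO3: 7.124, HCl: 12.51; CaCO3 is limiting.
HCl consumed = (2/1) × 7.124 = 14.25 mol
HCl remaining = 25.02 − 14.25 = 10.77 mol
mass = 10.77 × 36.46 = 392.7 g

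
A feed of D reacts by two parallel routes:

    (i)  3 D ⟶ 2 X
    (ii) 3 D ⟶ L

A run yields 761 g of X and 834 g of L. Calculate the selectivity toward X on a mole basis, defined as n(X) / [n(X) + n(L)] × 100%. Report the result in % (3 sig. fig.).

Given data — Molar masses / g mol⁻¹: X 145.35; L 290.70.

64.6 %

n(X) = 761 / 145.35 = 5.236 mol
n(L) = 834 / 290.70 = 2.869 mol
selectivity = 5.236/(5.236+2.869) × 100 = 64.60 %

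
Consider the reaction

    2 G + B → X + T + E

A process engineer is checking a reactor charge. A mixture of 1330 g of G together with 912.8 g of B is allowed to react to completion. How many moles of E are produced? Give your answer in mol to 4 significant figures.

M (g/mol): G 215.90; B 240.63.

n(G) = 1330 / 215.90 = 6.160 mol
n(B) = 912.8 / 240.63 = 3.793 mol
n/ν for G = 6.160/2 = 3.080
n/ν for B = 3.793/1 = 3.793
Smallest n/ν is G → limiting reagent.
n(E) = (1/2) × 6.160 = 3.080 mol

3.080 mol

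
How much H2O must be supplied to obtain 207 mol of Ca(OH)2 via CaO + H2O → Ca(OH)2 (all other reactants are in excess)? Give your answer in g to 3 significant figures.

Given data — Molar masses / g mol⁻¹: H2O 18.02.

3730 g

n(Ca(OH)2) = 207.0 mol
n(H2O) = (1/1) × 207.0 = 207.0 mol
mass = 207.0 × 18.02 = 3730 g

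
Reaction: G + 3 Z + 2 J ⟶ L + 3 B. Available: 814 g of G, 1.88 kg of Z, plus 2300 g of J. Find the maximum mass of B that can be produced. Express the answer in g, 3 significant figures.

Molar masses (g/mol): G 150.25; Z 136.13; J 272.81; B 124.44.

n(G) = 814.0 / 150.25 = 5.418 mol
n(Z) = 1.880×1000 / 136.13 = 13.81 mol
n(J) = 2300 / 272.81 = 8.431 mol
n/ν for G = 5.418/1 = 5.418
n/ν for Z = 13.81/3 = 4.603
n/ν for J = 8.431/2 = 4.216
Smallest n/ν is J → limiting reagent.
n(B) = (3/2) × 8.431 = 12.65 mol
mass = 12.65 × 124.44 = 1574 g

1570 g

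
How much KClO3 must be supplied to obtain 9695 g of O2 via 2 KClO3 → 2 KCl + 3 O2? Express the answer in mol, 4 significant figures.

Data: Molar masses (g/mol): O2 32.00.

n(O2) = 9695 / 32.00 = 303.0 mol
n(KClO3) = (2/3) × 303.0 = 202.0 mol

202.0 mol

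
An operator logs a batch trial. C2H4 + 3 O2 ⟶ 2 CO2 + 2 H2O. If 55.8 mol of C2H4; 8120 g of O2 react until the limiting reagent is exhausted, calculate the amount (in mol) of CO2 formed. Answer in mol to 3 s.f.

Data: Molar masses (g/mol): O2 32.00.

112 mol

n(C2H4) = 55.80 mol
n(O2) = 8120 / 32.00 = 253.8 mol
n/ν for C2H4 = 55.80/1 = 55.80
n/ν for O2 = 253.8/3 = 84.60
Smallest n/ν is C2H4 → limiting reagent.
n(CO2) = (2/1) × 55.80 = 111.6 mol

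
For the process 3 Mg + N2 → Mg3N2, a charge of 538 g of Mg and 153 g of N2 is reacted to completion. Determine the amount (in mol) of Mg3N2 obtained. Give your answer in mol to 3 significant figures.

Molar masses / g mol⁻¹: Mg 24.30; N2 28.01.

5.46 mol

n(Mg) = 538.0 / 24.30 = 22.14 mol
n(N2) = 153.0 / 28.01 = 5.462 mol
n/ν → Mg: 7.380, N2: 5.462; N2 is limiting.
n(Mg3N2) = (1/1) × 5.462 = 5.462 mol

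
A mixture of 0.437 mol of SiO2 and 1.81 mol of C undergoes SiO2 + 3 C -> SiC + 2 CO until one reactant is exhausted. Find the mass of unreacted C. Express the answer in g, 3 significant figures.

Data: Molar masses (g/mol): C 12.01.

n(SiO2) = 0.4370 mol
n(C) = 1.810 mol
n/ν for SiO2 = 0.4370/1 = 0.4370
n/ν for C = 1.810/3 = 0.6033
Smallest n/ν is SiO2 → limiting reagent.
C consumed = (3/1) × 0.4370 = 1.311 mol
C remaining = 1.810 − 1.311 = 0.4990 mol
mass = 0.4990 × 12.01 = 5.993 g

5.99 g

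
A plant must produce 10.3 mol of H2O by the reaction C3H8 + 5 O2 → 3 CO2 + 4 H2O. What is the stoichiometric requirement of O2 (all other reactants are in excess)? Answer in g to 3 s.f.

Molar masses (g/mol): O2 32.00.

412 g

n(H2O) = 10.30 mol
n(O2) = (5/4) × 10.30 = 12.88 mol
mass = 12.88 × 32.00 = 412.2 g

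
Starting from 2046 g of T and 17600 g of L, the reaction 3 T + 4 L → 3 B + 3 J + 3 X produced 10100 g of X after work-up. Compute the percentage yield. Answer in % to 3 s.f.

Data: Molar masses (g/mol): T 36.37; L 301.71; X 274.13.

n(T) = 2046 / 36.37 = 56.26 mol
n(L) = 17600 / 301.71 = 58.33 mol
n/ν for T = 56.26/3 = 18.75
n/ν for L = 58.33/4 = 14.58
Smallest n/ν is L → limiting reagent.
theoretical n(X) = (3/4) × 58.33 = 43.75 mol → 11990 g
% yield = 10100 / 11990 × 100 = 84.24 %

84.2 %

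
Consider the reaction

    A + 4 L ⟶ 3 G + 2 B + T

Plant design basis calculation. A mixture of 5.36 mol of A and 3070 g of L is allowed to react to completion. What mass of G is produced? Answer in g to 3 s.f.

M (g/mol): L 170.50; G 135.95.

n(A) = 5.360 mol
n(L) = 3070 / 170.50 = 18.01 mol
n/ν for A = 5.360/1 = 5.360
n/ν for L = 18.01/4 = 4.503
Smallest n/ν is L → limiting reagent.
n(G) = (3/4) × 18.01 = 13.51 mol
mass = 13.51 × 135.95 = 1837 g

1840 g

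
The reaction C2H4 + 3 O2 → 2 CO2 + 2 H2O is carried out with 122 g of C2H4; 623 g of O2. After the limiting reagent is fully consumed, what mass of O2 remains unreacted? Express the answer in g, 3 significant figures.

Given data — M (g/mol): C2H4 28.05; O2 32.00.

205 g

n(C2H4) = 122.0 / 28.05 = 4.349 mol
n(O2) = 623.0 / 32.00 = 19.47 mol
n/ν for C2H4 = 4.349/1 = 4.349
n/ν for O2 = 19.47/3 = 6.490
Smallest n/ν is C2H4 → limiting reagent.
O2 consumed = (3/1) × 4.349 = 13.05 mol
O2 remaining = 19.47 − 13.05 = 6.420 mol
mass = 6.420 × 32.00 = 205.4 g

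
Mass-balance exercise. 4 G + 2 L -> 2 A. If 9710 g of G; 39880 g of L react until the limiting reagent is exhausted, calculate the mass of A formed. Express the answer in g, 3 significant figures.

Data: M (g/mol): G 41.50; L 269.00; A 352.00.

41200 g

n(G) = 9710 / 41.50 = 234.0 mol
n(L) = 39880 / 269.00 = 148.3 mol
n/ν for G = 234.0/4 = 58.50
n/ν for L = 148.3/2 = 74.15
Smallest n/ν is G → limiting reagent.
n(A) = (2/4) × 234.0 = 117.0 mol
mass = 117.0 × 352.00 = 41180 g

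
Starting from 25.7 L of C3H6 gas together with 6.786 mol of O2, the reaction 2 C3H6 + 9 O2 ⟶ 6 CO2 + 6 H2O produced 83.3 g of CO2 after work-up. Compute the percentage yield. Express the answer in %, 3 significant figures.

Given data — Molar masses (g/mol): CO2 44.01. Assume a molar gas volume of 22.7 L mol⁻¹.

55.7 %

n(C3H6) = 25.70 / 22.7 = 1.132 mol
n(O2) = 6.786 mol
n/ν for C3H6 = 1.132/2 = 0.5660
n/ν for O2 = 6.786/9 = 0.7540
Smallest n/ν is C3H6 → limiting reagent.
theoretical n(CO2) = (6/2) × 1.132 = 3.396 mol → 149.5 g
% yield = 83.3 / 149.5 × 100 = 55.72 %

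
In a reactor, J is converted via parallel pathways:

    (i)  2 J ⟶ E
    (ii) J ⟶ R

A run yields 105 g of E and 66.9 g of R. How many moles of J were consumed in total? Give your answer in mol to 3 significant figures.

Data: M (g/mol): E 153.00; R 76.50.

2.25 mol

n(E) = 105 / 153.00 = 0.6863 mol
n(R) = 66.9 / 76.50 = 0.8745 mol
n(J) via (i) = (2/1)×0.6863 = 1.373 mol
n(J) via (ii) = (1/1)×0.8745 = 0.8745 mol
total n(J) = 1.373 + 0.8745 = 2.248 mol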